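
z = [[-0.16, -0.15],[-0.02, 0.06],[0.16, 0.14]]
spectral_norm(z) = 0.31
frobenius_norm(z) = 0.31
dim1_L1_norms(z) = [0.31, 0.08, 0.3]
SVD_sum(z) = [[-0.16, -0.15], [0.02, 0.02], [0.16, 0.15]] + [[0.00, -0.00],[-0.04, 0.04],[0.00, -0.01]]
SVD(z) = [[-0.72,0.00], [0.09,-0.99], [0.69,0.12]] @ diag([0.30650638540945635, 0.05791231046357755]) @ [[0.73, 0.68], [0.68, -0.73]]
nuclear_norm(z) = 0.36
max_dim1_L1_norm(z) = 0.31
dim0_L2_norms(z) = [0.23, 0.21]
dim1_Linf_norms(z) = [0.16, 0.06, 0.16]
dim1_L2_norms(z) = [0.22, 0.06, 0.21]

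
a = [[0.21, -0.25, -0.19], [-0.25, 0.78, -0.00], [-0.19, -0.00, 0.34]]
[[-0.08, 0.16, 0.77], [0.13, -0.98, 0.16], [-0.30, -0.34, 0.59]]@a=[[-0.20,0.14,0.28],  [0.24,-0.8,0.03],  [-0.09,-0.19,0.26]]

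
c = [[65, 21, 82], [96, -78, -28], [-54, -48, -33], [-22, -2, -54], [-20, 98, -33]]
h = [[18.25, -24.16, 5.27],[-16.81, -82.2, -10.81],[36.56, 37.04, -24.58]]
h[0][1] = -24.16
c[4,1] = 98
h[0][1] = -24.16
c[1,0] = 96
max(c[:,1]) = 98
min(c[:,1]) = -78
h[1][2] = -10.81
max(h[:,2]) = 5.27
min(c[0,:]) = 21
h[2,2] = -24.58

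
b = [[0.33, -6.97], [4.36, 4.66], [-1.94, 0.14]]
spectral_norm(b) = 8.73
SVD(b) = [[0.75,  0.61], [-0.66,  0.65], [0.05,  -0.46]] @ diag([8.730421462952302, 4.120429720213871]) @ [[-0.32,-0.95], [0.95,-0.32]]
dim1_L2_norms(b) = [6.98, 6.38, 1.95]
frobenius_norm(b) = 9.65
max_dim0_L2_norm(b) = 8.39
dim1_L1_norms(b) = [7.3, 9.02, 2.08]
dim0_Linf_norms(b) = [4.36, 6.97]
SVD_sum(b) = [[-2.05,-6.18], [1.83,5.50], [-0.15,-0.46]] + [[2.38, -0.79], [2.53, -0.84], [-1.79, 0.60]]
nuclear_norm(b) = 12.85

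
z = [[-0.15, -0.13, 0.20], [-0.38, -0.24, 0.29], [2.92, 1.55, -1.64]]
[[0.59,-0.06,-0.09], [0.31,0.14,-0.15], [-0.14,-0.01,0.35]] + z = [[0.44, -0.19, 0.11], [-0.07, -0.10, 0.14], [2.78, 1.54, -1.29]]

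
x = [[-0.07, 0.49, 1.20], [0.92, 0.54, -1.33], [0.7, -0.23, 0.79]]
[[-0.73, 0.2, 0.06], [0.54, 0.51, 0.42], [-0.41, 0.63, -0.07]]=x @ [[-0.06, 0.74, 0.12], [-0.21, 0.10, 0.35], [-0.53, 0.17, -0.09]]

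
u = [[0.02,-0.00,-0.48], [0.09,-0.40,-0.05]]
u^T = [[0.02, 0.09],[-0.0, -0.40],[-0.48, -0.05]]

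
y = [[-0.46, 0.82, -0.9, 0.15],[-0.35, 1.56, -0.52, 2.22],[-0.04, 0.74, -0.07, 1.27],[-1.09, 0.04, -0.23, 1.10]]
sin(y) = [[-0.33, 0.77, -0.87, -0.07], [0.43, 1.48, -0.55, 0.90], [0.40, 0.69, -0.09, 0.52], [-1.02, 0.28, -0.37, 1.12]]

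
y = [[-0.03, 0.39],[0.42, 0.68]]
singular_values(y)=[0.86, 0.21]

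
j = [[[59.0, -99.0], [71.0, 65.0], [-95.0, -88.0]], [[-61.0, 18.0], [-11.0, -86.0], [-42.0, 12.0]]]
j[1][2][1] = 12.0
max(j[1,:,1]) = 18.0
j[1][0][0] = -61.0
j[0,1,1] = 65.0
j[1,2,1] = 12.0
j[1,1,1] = -86.0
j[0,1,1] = 65.0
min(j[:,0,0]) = -61.0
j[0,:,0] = [59.0, 71.0, -95.0]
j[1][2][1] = 12.0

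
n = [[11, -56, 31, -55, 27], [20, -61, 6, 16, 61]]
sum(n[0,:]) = -42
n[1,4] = 61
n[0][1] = -56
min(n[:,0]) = 11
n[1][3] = 16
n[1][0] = 20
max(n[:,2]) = 31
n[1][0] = 20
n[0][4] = 27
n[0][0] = 11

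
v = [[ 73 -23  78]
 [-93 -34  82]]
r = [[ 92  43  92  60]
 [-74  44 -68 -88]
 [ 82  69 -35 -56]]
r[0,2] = 92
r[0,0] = 92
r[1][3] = -88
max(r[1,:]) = 44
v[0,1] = -23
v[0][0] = 73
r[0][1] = 43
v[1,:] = [-93, -34, 82]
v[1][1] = -34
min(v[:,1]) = -34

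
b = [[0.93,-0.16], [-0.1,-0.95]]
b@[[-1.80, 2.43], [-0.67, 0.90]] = [[-1.57,2.12],[0.82,-1.1]]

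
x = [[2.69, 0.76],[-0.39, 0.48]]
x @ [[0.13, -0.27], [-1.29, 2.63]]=[[-0.63,  1.27], [-0.67,  1.37]]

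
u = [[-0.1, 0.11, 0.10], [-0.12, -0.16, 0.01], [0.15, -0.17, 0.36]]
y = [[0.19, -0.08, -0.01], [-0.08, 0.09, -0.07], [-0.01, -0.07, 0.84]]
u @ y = [[-0.03, 0.01, 0.08],  [-0.01, -0.01, 0.02],  [0.04, -0.05, 0.31]]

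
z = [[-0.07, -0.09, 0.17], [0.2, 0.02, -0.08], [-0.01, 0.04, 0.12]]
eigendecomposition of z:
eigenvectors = [[(-0.25+0.55j), (-0.25-0.55j), (0.51+0j)], [(0.78+0j), 0.78-0.00j, (0.35+0j)], [-0.13-0.09j, -0.13+0.09j, (0.79+0j)]]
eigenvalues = [(-0.03+0.15j), (-0.03-0.15j), (0.13+0j)]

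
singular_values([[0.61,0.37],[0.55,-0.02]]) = [0.87, 0.25]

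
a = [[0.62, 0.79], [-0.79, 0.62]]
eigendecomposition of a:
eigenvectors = [[(0.71+0j), 0.71-0.00j], [0.00+0.71j, 0.00-0.71j]]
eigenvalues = [(0.62+0.79j), (0.62-0.79j)]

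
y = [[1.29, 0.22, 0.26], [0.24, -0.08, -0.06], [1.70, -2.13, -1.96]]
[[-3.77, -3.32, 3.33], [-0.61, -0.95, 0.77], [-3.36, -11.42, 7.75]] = y@[[-2.85, -3.20, 2.92], [-1.73, -0.19, 1.15], [1.12, 3.26, -2.67]]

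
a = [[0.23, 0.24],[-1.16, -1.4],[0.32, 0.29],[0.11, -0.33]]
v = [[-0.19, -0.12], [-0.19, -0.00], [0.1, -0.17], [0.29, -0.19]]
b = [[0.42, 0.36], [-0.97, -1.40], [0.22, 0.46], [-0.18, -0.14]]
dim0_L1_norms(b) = [1.79, 2.36]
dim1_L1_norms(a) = [0.47, 2.56, 0.61, 0.44]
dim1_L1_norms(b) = [0.78, 2.37, 0.68, 0.32]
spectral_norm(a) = 1.91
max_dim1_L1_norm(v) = 0.48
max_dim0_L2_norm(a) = 1.49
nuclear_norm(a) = 2.21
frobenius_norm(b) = 1.88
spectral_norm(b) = 1.87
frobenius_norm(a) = 1.93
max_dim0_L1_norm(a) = 2.26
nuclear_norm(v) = 0.67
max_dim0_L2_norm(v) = 0.41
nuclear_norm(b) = 2.04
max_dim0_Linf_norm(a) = 1.4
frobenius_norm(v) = 0.50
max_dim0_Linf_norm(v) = 0.29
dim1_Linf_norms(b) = [0.42, 1.4, 0.46, 0.18]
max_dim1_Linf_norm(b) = 1.4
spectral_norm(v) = 0.43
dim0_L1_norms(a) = [1.82, 2.26]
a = v + b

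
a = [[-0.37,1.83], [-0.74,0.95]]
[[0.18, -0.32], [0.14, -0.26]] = a @ [[-0.09, 0.17], [0.08, -0.14]]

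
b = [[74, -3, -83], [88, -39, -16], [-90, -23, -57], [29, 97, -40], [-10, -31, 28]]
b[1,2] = -16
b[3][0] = 29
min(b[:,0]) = -90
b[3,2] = -40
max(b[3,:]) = 97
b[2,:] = [-90, -23, -57]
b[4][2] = 28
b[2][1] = -23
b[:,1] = [-3, -39, -23, 97, -31]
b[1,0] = 88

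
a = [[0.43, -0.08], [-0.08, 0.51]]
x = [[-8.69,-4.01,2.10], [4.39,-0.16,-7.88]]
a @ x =[[-4.09, -1.71, 1.53],[2.93, 0.24, -4.19]]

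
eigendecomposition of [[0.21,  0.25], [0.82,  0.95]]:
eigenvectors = [[-0.76,-0.25],[0.65,-0.97]]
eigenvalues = [-0.0, 1.16]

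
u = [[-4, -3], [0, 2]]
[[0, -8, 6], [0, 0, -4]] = u@[[0, 2, 0], [0, 0, -2]]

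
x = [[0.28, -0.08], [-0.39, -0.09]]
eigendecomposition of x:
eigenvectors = [[0.75, 0.18], [-0.66, 0.98]]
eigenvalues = [0.35, -0.16]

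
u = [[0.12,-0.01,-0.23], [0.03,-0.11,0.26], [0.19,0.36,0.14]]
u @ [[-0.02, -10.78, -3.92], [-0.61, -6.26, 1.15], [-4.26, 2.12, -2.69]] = [[0.98, -1.72, 0.14], [-1.04, 0.92, -0.94], [-0.82, -4.0, -0.71]]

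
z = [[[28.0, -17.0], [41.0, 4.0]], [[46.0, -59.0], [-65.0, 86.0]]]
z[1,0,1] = -59.0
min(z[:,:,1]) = -59.0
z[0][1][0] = 41.0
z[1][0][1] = -59.0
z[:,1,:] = [[41.0, 4.0], [-65.0, 86.0]]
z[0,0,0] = 28.0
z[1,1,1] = 86.0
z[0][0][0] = 28.0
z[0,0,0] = 28.0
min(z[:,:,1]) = -59.0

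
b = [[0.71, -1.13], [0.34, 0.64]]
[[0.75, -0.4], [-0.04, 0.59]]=b @ [[0.51, 0.49], [-0.34, 0.66]]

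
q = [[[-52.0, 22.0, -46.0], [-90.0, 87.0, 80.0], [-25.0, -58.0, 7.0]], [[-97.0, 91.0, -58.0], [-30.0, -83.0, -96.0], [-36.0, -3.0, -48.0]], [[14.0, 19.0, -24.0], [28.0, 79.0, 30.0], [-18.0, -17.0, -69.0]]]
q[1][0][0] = -97.0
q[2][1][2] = 30.0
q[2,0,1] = 19.0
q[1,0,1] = 91.0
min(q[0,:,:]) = -90.0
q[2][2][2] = -69.0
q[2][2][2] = -69.0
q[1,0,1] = 91.0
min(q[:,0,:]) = -97.0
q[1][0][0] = -97.0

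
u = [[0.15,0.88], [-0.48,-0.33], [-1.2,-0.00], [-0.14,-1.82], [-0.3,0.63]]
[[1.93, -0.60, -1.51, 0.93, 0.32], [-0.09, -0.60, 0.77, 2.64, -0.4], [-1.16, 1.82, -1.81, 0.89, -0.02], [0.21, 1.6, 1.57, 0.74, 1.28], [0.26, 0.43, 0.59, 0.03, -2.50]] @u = [[2.16,0.41], [-0.9,-4.94], [1.01,-3.25], [-3.11,-0.88], [-0.13,-1.54]]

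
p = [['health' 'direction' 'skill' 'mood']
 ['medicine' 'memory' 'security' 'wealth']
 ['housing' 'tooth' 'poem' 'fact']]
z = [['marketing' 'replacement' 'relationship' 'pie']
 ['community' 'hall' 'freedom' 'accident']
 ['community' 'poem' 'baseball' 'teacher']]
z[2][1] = 'poem'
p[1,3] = 'wealth'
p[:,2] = ['skill', 'security', 'poem']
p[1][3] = 'wealth'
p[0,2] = 'skill'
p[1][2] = 'security'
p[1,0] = 'medicine'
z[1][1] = 'hall'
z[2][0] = 'community'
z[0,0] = 'marketing'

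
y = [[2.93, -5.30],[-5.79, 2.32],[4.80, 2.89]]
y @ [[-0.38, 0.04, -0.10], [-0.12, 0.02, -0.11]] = [[-0.48,0.01,0.29], [1.92,-0.19,0.32], [-2.17,0.25,-0.8]]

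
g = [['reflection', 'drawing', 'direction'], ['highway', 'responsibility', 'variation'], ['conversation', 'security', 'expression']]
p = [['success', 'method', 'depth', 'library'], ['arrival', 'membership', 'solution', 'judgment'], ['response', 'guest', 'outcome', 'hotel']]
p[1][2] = 'solution'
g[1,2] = 'variation'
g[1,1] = 'responsibility'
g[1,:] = ['highway', 'responsibility', 'variation']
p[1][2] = 'solution'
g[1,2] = 'variation'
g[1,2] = 'variation'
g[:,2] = ['direction', 'variation', 'expression']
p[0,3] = 'library'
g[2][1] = 'security'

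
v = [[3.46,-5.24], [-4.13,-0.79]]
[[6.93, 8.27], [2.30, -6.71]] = v @ [[-0.27, 1.71], [-1.50, -0.45]]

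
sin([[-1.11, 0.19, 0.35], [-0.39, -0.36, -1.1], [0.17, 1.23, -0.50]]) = [[-0.87,0.32,0.24], [-0.43,-0.64,-1.29], [-0.01,1.41,-0.76]]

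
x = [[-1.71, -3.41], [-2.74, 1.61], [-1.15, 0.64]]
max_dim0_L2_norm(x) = 3.82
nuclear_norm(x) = 7.25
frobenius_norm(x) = 5.14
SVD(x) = [[0.96, 0.27], [-0.25, 0.89], [-0.10, 0.37]] @ diag([3.845006980761005, 3.405865722235559]) @ [[-0.22,-0.98],  [-0.98,0.22]]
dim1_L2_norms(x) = [3.81, 3.18, 1.32]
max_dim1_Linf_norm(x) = 3.41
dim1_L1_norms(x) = [5.12, 4.35, 1.79]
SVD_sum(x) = [[-0.82,-3.61], [0.21,0.94], [0.08,0.36]] + [[-0.89, 0.2], [-2.95, 0.67], [-1.23, 0.28]]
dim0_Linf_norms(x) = [2.74, 3.41]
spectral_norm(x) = 3.85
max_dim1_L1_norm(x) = 5.12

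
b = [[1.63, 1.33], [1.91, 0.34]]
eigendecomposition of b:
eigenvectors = [[0.78, -0.49], [0.63, 0.87]]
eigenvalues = [2.7, -0.73]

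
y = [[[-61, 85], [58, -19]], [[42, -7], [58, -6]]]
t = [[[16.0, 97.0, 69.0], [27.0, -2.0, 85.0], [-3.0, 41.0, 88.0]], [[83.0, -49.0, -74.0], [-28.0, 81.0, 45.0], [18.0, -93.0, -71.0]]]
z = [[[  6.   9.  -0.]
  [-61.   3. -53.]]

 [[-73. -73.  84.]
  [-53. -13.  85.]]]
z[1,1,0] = -53.0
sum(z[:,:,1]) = -74.0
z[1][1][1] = -13.0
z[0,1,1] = 3.0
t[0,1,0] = 27.0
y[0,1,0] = 58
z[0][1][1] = 3.0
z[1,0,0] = -73.0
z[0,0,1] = 9.0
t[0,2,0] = -3.0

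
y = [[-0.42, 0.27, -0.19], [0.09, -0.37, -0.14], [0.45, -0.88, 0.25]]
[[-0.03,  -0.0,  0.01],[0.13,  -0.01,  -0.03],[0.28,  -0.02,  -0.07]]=y @ [[-0.22, 0.02, 0.06], [-0.42, 0.03, 0.11], [0.03, -0.00, -0.01]]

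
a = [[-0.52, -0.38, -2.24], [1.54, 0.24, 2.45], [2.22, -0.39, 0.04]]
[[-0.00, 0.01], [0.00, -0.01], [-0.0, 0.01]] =a @ [[-0.00, 0.0], [0.01, -0.03], [0.0, -0.00]]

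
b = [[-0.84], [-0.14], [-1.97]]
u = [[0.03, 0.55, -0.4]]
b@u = [[-0.03, -0.46, 0.34], [-0.00, -0.08, 0.06], [-0.06, -1.08, 0.79]]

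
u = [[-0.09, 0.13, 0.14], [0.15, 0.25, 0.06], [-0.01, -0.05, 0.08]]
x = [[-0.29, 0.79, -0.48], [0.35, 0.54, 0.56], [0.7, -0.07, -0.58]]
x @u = [[0.15, 0.18, -0.03], [0.04, 0.15, 0.13], [-0.07, 0.10, 0.05]]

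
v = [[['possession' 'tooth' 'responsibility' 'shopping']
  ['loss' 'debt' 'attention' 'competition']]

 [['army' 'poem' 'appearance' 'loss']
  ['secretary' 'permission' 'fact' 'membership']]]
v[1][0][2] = 'appearance'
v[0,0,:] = ['possession', 'tooth', 'responsibility', 'shopping']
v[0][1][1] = 'debt'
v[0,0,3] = 'shopping'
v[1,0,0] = 'army'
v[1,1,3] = 'membership'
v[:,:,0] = [['possession', 'loss'], ['army', 'secretary']]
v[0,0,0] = 'possession'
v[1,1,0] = 'secretary'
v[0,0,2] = 'responsibility'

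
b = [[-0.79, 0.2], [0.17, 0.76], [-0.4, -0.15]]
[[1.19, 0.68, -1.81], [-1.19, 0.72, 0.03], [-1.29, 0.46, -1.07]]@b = [[-0.1, 1.03],[1.05, 0.30],[1.53, 0.25]]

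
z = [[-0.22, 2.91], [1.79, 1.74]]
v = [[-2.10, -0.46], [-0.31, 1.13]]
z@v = [[-0.44,3.39], [-4.3,1.14]]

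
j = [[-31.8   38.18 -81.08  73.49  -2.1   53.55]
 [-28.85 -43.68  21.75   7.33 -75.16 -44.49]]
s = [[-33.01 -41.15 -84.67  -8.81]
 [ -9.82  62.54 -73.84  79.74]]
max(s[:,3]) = 79.74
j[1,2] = 21.75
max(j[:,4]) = -2.1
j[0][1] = 38.18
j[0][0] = -31.8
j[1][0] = -28.85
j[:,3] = [73.49, 7.33]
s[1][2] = -73.84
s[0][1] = -41.15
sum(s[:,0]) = -42.83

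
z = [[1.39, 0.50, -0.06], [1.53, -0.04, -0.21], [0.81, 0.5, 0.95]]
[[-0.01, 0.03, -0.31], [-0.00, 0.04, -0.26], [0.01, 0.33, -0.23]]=z @ [[-0.00, 0.07, -0.18], [-0.01, -0.09, -0.12], [0.02, 0.34, -0.03]]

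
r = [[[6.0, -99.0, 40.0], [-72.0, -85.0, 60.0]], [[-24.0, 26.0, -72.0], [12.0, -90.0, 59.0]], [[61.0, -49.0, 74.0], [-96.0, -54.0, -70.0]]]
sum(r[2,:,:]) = -134.0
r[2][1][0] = -96.0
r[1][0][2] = -72.0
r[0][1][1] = -85.0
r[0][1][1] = -85.0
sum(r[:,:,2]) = 91.0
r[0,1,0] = -72.0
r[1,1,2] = 59.0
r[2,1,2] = -70.0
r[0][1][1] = -85.0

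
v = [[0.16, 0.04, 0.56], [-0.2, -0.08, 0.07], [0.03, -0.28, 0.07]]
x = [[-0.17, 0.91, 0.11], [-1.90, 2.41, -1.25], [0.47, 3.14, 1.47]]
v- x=[[0.33, -0.87, 0.45],  [1.7, -2.49, 1.32],  [-0.44, -3.42, -1.40]]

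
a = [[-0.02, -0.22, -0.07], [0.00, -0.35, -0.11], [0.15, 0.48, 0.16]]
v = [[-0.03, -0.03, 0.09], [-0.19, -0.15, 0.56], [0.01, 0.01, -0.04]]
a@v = [[0.04,0.03,-0.12], [0.07,0.05,-0.19], [-0.09,-0.07,0.28]]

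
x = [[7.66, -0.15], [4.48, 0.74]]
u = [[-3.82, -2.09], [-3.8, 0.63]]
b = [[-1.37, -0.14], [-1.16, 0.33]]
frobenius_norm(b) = 1.83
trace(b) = -1.04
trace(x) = 8.40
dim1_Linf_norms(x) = [7.66, 4.48]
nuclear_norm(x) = 9.59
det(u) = -10.35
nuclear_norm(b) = 2.14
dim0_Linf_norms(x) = [7.66, 0.74]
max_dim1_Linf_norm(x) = 7.66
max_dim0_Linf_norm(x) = 7.66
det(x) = 6.34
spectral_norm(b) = 1.80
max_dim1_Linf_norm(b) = 1.37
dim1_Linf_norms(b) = [1.37, 1.16]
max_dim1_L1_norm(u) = 5.91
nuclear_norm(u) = 7.38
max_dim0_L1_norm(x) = 12.14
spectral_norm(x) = 8.88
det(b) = -0.61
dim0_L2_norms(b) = [1.8, 0.36]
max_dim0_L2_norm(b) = 1.8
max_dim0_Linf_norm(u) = 3.82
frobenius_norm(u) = 5.81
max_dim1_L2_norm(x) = 7.66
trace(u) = -3.19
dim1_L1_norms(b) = [1.51, 1.49]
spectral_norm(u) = 5.50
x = u @ b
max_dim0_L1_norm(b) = 2.53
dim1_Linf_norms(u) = [3.82, 3.8]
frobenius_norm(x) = 8.91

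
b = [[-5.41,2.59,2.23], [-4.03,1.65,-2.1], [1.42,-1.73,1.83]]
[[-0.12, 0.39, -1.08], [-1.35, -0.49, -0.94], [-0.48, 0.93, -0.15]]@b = [[-2.46, 2.2, -3.06], [7.94, -2.68, -3.7], [-1.36, 0.55, -3.3]]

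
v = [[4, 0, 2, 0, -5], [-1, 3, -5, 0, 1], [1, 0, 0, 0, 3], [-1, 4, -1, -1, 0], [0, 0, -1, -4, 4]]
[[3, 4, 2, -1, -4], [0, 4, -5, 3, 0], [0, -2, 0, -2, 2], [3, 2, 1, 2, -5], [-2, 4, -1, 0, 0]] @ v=[[11, 8, -9, 17, -21], [-12, 24, -23, -3, -11], [4, -14, 10, -6, 6], [9, 14, -1, 18, -30], [-13, 12, -24, 0, 11]]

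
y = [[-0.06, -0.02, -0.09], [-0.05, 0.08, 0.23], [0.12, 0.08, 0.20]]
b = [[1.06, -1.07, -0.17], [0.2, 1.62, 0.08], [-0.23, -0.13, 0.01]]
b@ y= [[-0.03, -0.12, -0.38], [-0.08, 0.13, 0.37], [0.02, -0.00, -0.01]]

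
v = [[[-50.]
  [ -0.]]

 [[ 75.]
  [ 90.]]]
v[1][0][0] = 75.0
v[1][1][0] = 90.0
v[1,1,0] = 90.0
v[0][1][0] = -0.0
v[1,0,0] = 75.0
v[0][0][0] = -50.0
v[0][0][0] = -50.0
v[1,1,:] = [90.0]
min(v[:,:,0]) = -50.0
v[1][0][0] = 75.0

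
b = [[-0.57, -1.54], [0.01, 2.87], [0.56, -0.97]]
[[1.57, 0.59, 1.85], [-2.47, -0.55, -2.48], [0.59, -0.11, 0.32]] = b @ [[-0.43, -0.52, -0.92], [-0.86, -0.19, -0.86]]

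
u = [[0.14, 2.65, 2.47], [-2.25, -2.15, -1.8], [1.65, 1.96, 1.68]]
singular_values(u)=[5.71, 1.69, 0.0]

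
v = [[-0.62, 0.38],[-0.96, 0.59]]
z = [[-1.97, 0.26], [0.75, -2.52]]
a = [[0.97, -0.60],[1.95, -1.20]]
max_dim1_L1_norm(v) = 1.55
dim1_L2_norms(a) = [1.14, 2.29]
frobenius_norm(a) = 2.56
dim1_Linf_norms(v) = [0.62, 0.96]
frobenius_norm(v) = 1.34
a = z @ v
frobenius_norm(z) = 3.30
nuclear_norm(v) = 1.34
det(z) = 4.77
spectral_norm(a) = 2.56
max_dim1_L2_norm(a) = 2.29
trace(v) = -0.03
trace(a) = -0.23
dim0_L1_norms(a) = [2.92, 1.8]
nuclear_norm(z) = 4.52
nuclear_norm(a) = 2.56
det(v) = -0.00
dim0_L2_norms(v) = [1.14, 0.7]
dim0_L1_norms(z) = [2.72, 2.78]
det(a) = 0.01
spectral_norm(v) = 1.34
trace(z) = -4.49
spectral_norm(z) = 2.83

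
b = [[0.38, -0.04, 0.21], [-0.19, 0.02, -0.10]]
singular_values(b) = [0.49, 0.0]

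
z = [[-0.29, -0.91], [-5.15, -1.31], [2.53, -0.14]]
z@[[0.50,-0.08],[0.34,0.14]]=[[-0.45, -0.1],  [-3.02, 0.23],  [1.22, -0.22]]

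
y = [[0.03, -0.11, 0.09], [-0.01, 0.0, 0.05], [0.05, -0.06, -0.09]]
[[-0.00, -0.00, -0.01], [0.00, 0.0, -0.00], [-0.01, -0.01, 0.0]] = y@[[-0.12, 0.0, 0.0], [0.01, 0.1, 0.06], [0.02, 0.07, -0.06]]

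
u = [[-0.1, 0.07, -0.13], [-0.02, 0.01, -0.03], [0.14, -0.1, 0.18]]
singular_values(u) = [0.31, 0.01, 0.0]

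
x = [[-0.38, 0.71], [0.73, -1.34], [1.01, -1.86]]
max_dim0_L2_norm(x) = 2.4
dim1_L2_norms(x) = [0.81, 1.53, 2.12]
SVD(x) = [[-0.29,-0.91], [0.56,-0.42], [0.78,-0.04]] @ diag([2.7306907680384738, 0.005284822556211007]) @ [[0.48, -0.88], [-0.88, -0.48]]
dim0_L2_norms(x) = [1.3, 2.4]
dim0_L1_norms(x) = [2.12, 3.91]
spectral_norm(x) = 2.73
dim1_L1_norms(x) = [1.09, 2.07, 2.87]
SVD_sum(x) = [[-0.38, 0.71], [0.73, -1.34], [1.01, -1.86]] + [[0.0, 0.0], [0.00, 0.00], [0.0, 0.00]]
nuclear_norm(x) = 2.74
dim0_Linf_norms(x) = [1.01, 1.86]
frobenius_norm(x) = 2.73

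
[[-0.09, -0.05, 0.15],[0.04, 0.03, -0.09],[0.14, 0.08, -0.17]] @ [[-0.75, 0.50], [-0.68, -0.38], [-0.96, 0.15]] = [[-0.04, -0.00], [0.04, -0.00], [0.0, 0.01]]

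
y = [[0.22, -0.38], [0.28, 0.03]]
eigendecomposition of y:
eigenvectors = [[0.76+0.00j, 0.76-0.00j], [(0.19-0.62j), (0.19+0.62j)]]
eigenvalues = [(0.12+0.31j), (0.12-0.31j)]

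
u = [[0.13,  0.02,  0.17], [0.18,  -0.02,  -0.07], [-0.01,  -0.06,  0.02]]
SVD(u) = [[-0.82, 0.57, -0.04], [-0.57, -0.82, 0.07], [0.01, 0.08, 1.0]] @ diag([0.23203213751491716, 0.1739030172034521, 0.06260054127397294]) @ [[-0.90, -0.02, -0.43], [-0.43, 0.13, 0.89], [-0.04, -0.99, 0.13]]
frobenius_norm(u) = 0.30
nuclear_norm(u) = 0.47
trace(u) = 0.13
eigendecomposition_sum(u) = [[-0.02-0.00j, (0.02-0j), 0.03-0.00j], [(0.04+0j), (-0.06+0j), -0.09+0.00j], [0.02+0.00j, -0.03+0.00j, -0.04+0.00j]] + [[0.07+0.01j, -0.00+0.03j, 0.07-0.07j], [0.07-0.05j, 0.02+0.03j, 0.01-0.11j], [(-0.01+0.04j), -0.02-0.01j, (0.03+0.05j)]] + [[0.07-0.01j, (-0-0.03j), (0.07+0.07j)], [(0.07+0.05j), 0.02-0.03j, (0.01+0.11j)], [-0.01-0.04j, -0.02+0.01j, (0.03-0.05j)]]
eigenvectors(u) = [[(0.32+0j),-0.45-0.40j,-0.45+0.40j],[-0.87+0.00j,-0.71+0.00j,(-0.71-0j)],[-0.36+0.00j,0.30-0.20j,(0.3+0.2j)]]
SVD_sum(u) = [[0.17,0.00,0.08],  [0.12,0.0,0.06],  [-0.00,-0.00,-0.0]] + [[-0.04, 0.01, 0.09], [0.06, -0.02, -0.13], [-0.01, 0.00, 0.01]] + [[0.0,0.0,-0.00],[-0.00,-0.0,0.00],[-0.0,-0.06,0.01]]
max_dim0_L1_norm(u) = 0.32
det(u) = -0.00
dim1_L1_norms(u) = [0.32, 0.27, 0.09]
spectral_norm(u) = 0.23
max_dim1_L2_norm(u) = 0.21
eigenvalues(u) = [(-0.12+0j), (0.12+0.08j), (0.12-0.08j)]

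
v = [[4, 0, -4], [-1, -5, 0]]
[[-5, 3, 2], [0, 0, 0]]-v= [[-9, 3, 6], [1, 5, 0]]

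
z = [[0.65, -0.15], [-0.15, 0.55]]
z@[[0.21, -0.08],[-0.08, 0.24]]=[[0.15, -0.09], [-0.08, 0.14]]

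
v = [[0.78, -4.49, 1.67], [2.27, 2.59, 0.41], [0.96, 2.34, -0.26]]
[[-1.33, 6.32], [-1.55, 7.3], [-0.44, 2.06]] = v @ [[-0.66, 3.12],  [0.04, -0.2],  [-0.38, 1.79]]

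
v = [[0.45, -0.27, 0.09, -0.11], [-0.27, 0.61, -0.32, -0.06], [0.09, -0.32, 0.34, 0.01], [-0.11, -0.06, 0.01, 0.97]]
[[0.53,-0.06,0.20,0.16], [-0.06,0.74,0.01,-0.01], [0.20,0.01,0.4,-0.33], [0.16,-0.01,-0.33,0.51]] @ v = [[0.26,-0.25,0.14,0.1], [-0.22,0.46,-0.24,-0.05], [0.16,-0.16,0.15,-0.34], [-0.01,0.03,-0.09,0.47]]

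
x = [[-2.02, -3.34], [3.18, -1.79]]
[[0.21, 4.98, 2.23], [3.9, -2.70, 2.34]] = x @ [[0.89, -1.26, 0.27], [-0.6, -0.73, -0.83]]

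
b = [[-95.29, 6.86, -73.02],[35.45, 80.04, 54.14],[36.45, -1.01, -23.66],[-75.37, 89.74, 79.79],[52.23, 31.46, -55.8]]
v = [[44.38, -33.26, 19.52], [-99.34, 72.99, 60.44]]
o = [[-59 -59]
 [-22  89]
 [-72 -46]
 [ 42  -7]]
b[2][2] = -23.66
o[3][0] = 42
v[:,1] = [-33.26, 72.99]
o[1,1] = 89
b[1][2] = 54.14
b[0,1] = 6.86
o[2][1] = -46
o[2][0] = -72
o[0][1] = -59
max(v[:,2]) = 60.44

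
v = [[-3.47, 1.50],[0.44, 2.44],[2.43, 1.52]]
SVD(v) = [[-0.83, -0.4],  [0.07, -0.76],  [0.55, -0.51]] @ diag([4.261977623816158, 3.23866434415337]) @ [[1.00,-0.06], [-0.06,-1.00]]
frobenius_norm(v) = 5.35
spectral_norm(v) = 4.26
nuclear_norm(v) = 7.50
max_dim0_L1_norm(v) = 6.34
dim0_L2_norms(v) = [4.26, 3.24]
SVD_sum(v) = [[-3.54, 0.20], [0.3, -0.02], [2.34, -0.13]] + [[0.07,1.30],[0.14,2.46],[0.09,1.65]]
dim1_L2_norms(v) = [3.78, 2.48, 2.87]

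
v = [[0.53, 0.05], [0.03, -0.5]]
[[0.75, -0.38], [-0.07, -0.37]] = v @ [[1.40,-0.79],  [0.22,0.69]]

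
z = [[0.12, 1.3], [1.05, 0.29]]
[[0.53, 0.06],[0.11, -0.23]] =z @ [[-0.01,  -0.24],[0.41,  0.07]]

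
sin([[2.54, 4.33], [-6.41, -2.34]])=[[33.04, 49.18], [-72.81, -22.39]]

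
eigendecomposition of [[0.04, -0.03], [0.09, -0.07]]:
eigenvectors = [[0.63, 0.38], [0.78, 0.92]]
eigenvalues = [0.0, -0.03]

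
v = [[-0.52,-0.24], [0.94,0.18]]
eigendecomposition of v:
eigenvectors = [[(0.33-0.3j), 0.33+0.30j],[(-0.89+0j), -0.89-0.00j]]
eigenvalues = [(-0.17+0.32j), (-0.17-0.32j)]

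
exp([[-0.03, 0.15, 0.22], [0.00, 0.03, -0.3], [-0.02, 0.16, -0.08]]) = [[0.97,0.17,0.18], [0.0,1.01,-0.29], [-0.02,0.15,0.9]]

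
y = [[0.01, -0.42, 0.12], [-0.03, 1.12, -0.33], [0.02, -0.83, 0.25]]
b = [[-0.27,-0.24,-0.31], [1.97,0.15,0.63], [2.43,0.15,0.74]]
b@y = [[-0.00, 0.1, -0.03], [0.03, -1.18, 0.34], [0.03, -1.47, 0.43]]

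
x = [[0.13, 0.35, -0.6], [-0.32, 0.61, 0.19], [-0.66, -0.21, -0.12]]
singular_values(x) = [0.76, 0.75, 0.6]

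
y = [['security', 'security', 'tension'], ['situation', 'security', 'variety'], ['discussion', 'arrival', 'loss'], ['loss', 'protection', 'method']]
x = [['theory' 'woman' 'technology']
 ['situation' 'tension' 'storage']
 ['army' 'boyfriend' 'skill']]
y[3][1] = 'protection'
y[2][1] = 'arrival'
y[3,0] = 'loss'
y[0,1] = 'security'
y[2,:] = ['discussion', 'arrival', 'loss']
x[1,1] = 'tension'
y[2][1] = 'arrival'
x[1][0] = 'situation'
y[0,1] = 'security'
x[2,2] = 'skill'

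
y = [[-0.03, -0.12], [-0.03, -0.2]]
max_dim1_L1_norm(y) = 0.23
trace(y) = -0.23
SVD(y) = [[0.52,0.85], [0.85,-0.52]] @ diag([0.23684873083983105, 0.010133049864738357]) @ [[-0.17, -0.98], [-0.98, 0.17]]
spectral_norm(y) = 0.24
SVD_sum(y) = [[-0.02, -0.12],[-0.04, -0.20]] + [[-0.01, 0.00], [0.01, -0.0]]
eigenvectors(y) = [[0.99, 0.54], [-0.16, 0.84]]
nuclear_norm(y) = 0.25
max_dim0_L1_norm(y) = 0.32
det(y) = 0.00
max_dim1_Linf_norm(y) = 0.2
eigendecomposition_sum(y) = [[-0.01, 0.01], [0.0, -0.0]] + [[-0.02, -0.13], [-0.03, -0.2]]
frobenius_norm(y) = 0.24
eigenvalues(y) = [-0.01, -0.22]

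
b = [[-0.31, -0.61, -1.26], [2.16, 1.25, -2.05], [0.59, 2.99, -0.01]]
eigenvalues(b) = [(-0.89+0j), (0.91+2.93j), (0.91-2.93j)]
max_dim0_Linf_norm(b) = 2.99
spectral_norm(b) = 3.87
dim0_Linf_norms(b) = [2.16, 2.99, 2.05]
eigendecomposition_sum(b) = [[-0.60-0.00j, (0.24-0j), (-0.3+0j)], [0.23+0.00j, -0.09+0.00j, (0.12-0j)], [(-0.39-0j), 0.16-0.00j, -0.19+0.00j]] + [[0.15+0.47j, (-0.43+0.57j), (-0.48-0.39j)], [0.96+0.12j, 0.67+1.23j, (-1.08+0.54j)], [(0.49-0.86j), (1.42-0.16j), 0.09+1.23j]] + [[0.15-0.47j, (-0.43-0.57j), (-0.48+0.39j)], [(0.96-0.12j), (0.67-1.23j), -1.08-0.54j], [(0.49+0.86j), (1.42+0.16j), (0.09-1.23j)]]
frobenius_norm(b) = 4.67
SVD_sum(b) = [[-0.08,-0.11,0.06], [1.48,2.19,-1.09], [1.35,1.99,-0.99]] + [[0.38, -0.70, -0.90], [0.46, -0.87, -1.10], [-0.49, 0.91, 1.17]] + [[-0.61,0.21,-0.42], [0.21,-0.07,0.15], [-0.27,0.09,-0.18]]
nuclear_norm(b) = 7.21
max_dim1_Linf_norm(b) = 2.99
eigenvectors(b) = [[(-0.8+0j), -0.23+0.25j, (-0.23-0.25j)], [(0.31+0j), (0.25+0.61j), (0.25-0.61j)], [(-0.52+0j), (0.67+0j), (0.67-0j)]]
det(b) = -8.38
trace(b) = 0.93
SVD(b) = [[-0.04, 0.49, -0.87], [0.74, 0.60, 0.3], [0.67, -0.63, -0.38]] @ diag([3.8654850003838535, 2.4610503882575543, 0.880884043597558]) @ [[0.52,  0.76,  -0.38], [0.31,  -0.59,  -0.75], [0.8,  -0.27,  0.54]]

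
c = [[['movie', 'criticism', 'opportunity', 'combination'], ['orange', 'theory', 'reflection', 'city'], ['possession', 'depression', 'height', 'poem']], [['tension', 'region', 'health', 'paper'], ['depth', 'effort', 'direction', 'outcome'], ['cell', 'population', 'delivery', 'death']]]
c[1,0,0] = 'tension'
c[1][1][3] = 'outcome'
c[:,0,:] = [['movie', 'criticism', 'opportunity', 'combination'], ['tension', 'region', 'health', 'paper']]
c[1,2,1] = 'population'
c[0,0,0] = 'movie'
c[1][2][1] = 'population'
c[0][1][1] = 'theory'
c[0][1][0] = 'orange'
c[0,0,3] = 'combination'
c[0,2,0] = 'possession'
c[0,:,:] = [['movie', 'criticism', 'opportunity', 'combination'], ['orange', 'theory', 'reflection', 'city'], ['possession', 'depression', 'height', 'poem']]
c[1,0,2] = 'health'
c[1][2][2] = 'delivery'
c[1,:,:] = [['tension', 'region', 'health', 'paper'], ['depth', 'effort', 'direction', 'outcome'], ['cell', 'population', 'delivery', 'death']]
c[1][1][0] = 'depth'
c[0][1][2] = 'reflection'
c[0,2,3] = 'poem'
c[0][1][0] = 'orange'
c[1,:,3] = ['paper', 'outcome', 'death']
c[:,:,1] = [['criticism', 'theory', 'depression'], ['region', 'effort', 'population']]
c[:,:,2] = [['opportunity', 'reflection', 'height'], ['health', 'direction', 'delivery']]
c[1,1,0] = 'depth'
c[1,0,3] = 'paper'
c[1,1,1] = 'effort'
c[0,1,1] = 'theory'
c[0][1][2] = 'reflection'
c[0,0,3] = 'combination'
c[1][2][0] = 'cell'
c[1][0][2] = 'health'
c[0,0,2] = 'opportunity'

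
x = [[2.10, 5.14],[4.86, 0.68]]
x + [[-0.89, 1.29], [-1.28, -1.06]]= [[1.21, 6.43], [3.58, -0.38]]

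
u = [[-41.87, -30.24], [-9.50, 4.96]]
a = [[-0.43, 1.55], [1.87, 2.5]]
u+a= [[-42.3, -28.69], [-7.63, 7.46]]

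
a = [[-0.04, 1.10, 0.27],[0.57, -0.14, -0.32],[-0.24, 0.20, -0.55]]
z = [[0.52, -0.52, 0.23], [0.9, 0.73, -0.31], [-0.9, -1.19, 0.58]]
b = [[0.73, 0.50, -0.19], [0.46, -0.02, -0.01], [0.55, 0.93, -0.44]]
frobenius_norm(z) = 2.14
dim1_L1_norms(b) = [1.42, 0.49, 1.92]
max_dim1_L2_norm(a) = 1.13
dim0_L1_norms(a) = [0.85, 1.44, 1.14]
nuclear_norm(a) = 2.40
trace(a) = -0.73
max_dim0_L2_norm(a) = 1.13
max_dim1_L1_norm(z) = 2.67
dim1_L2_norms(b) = [0.9, 0.46, 1.17]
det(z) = 0.06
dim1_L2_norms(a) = [1.13, 0.67, 0.63]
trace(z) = 1.83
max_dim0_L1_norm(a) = 1.44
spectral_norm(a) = 1.17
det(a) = 0.45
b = a @ z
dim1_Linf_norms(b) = [0.73, 0.46, 0.93]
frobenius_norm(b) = 1.55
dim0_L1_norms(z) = [2.32, 2.44, 1.12]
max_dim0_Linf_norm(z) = 1.19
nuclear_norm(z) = 2.82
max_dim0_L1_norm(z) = 2.44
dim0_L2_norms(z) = [1.37, 1.49, 0.7]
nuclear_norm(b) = 1.99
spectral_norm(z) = 1.99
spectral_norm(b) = 1.47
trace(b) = 0.27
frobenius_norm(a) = 1.46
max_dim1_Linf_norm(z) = 1.19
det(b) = 0.03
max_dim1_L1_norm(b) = 1.92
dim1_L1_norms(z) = [1.27, 1.94, 2.67]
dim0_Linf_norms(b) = [0.73, 0.93, 0.44]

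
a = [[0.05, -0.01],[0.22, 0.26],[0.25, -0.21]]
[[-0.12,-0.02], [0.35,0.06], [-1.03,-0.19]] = a@[[-1.75, -0.32], [2.81, 0.51]]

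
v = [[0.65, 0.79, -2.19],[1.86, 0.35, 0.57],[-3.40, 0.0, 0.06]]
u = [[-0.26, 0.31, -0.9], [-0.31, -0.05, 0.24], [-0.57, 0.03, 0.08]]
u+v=[[0.39,1.1,-3.09], [1.55,0.3,0.81], [-3.97,0.03,0.14]]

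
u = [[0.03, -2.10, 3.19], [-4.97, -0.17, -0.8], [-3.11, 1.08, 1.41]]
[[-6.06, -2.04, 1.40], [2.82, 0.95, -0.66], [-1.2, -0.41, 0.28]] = u @ [[-0.30,-0.10,0.07], [0.27,0.09,-0.06], [-1.72,-0.58,0.4]]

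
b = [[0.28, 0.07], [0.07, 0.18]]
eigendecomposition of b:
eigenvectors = [[0.89, -0.46],[0.46, 0.89]]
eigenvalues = [0.32, 0.14]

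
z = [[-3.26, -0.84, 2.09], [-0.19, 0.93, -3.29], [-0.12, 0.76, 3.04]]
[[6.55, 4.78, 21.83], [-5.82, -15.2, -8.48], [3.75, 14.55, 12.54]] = z @ [[-0.76,  1.40,  -5.01], [-1.14,  0.57,  1.99], [1.49,  4.7,  3.43]]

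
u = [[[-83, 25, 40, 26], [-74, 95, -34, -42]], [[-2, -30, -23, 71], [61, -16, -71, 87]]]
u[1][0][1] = -30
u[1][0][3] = 71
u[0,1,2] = -34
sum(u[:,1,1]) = 79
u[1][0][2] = -23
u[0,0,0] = -83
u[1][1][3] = 87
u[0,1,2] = -34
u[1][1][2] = -71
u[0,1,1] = 95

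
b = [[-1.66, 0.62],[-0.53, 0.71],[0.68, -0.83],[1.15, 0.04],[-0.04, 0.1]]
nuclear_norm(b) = 3.22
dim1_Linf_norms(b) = [1.66, 0.71, 0.83, 1.15, 0.1]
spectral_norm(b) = 2.39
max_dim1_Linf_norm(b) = 1.66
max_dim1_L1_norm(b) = 2.28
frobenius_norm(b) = 2.53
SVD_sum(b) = [[-1.6, 0.75], [-0.71, 0.33], [0.88, -0.41], [0.93, -0.43], [-0.07, 0.03]] + [[-0.06,-0.13], [0.18,0.38], [-0.20,-0.42], [0.22,0.47], [0.03,0.07]]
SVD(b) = [[-0.74, 0.17], [-0.33, -0.5], [0.4, 0.56], [0.43, -0.63], [-0.03, -0.09]] @ diag([2.392121381518696, 0.83051507878008]) @ [[0.91, -0.42], [-0.42, -0.91]]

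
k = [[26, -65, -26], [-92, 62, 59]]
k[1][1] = 62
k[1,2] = 59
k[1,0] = -92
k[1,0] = -92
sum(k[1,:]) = 29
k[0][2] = -26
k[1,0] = -92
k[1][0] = -92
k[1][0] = -92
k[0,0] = 26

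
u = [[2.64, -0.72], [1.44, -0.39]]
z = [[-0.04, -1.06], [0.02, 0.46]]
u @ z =[[-0.12, -3.13], [-0.07, -1.71]]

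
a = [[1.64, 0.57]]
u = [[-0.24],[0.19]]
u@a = [[-0.39, -0.14], [0.31, 0.11]]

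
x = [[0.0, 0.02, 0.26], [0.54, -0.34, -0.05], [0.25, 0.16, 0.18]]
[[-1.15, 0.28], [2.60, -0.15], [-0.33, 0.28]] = x @ [[3.10, 0.09], [-2.09, 0.43], [-4.26, 1.05]]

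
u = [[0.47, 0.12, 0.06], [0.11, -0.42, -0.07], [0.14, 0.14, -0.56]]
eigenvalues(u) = [(0.49+0j), (-0.5+0.07j), (-0.5-0.07j)]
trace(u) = -0.51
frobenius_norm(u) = 0.89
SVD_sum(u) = [[0.10,0.06,-0.17],[-0.01,-0.01,0.01],[0.27,0.17,-0.47]] + [[0.36, 0.08, 0.24], [-0.02, -0.0, -0.01], [-0.13, -0.03, -0.09]] + [[0.01, -0.02, -0.00], [0.14, -0.41, -0.07], [0.00, -0.0, -0.00]]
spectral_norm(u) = 0.61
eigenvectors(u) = [[(-0.98+0j), 0.10+0.06j, 0.10-0.06j], [(-0.11+0j), (-0.42-0.45j), -0.42+0.45j], [(-0.15+0j), (-0.78+0j), (-0.78-0j)]]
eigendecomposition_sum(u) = [[0.48+0.00j, 0.07+0.00j, 0.02+0.00j], [0.05+0.00j, (0.01+0j), 0j], [(0.07+0j), 0.01+0.00j, 0.00+0.00j]] + [[(-0.01-0j), 0.03-0.06j, 0.02+0.05j], [0.03+0.01j, -0.21+0.27j, (-0.04-0.27j)], [0.03-0.02j, (0.07+0.44j), (-0.28-0.21j)]] + [[-0.01+0.00j,  0.03+0.06j,  (0.02-0.05j)], [(0.03-0.01j),  -0.21-0.27j,  -0.04+0.27j], [0.03+0.02j,  0.07-0.44j,  (-0.28+0.21j)]]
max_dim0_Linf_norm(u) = 0.56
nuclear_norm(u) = 1.52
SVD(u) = [[-0.35, -0.94, 0.05], [0.03, 0.05, 1.00], [-0.94, 0.35, 0.01]] @ diag([0.6091931200598255, 0.4698711440321889, 0.439550737091473]) @ [[-0.48, -0.3, 0.82], [-0.82, -0.18, -0.54], [0.31, -0.94, -0.16]]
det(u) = 0.13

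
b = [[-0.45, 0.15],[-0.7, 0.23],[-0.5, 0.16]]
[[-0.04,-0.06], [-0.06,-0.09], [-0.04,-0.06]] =b @[[0.13, 0.17],[0.14, 0.14]]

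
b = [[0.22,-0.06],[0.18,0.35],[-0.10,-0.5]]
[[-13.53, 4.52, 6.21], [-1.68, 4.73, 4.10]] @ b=[[-2.78, -0.71], [0.07, -0.29]]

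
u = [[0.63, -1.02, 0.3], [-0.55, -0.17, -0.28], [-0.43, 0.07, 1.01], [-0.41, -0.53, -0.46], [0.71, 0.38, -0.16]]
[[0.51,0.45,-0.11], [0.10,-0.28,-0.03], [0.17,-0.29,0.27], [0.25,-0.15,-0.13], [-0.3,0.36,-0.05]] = u@ [[-0.11, 0.56, -0.09], [-0.52, -0.11, 0.12], [0.16, -0.04, 0.22]]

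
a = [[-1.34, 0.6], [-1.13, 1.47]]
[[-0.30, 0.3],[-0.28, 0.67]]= a@[[0.21, -0.03], [-0.03, 0.43]]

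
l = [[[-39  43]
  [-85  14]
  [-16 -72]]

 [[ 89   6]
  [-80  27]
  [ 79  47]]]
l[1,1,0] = -80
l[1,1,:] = [-80, 27]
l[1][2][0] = 79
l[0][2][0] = -16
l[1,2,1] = 47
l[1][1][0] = -80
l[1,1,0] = -80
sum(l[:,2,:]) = 38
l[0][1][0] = -85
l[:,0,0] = [-39, 89]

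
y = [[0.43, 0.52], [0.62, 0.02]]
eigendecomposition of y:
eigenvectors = [[0.79, -0.54],[0.61, 0.84]]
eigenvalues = [0.83, -0.38]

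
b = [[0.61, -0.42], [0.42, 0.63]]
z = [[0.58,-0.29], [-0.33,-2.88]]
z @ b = [[0.23, -0.43], [-1.41, -1.68]]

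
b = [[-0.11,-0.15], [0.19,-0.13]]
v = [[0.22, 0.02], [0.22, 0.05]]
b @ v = [[-0.06, -0.01], [0.01, -0.0]]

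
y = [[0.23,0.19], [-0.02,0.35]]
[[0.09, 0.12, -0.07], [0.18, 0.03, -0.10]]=y @ [[-0.02, 0.43, -0.05], [0.5, 0.12, -0.29]]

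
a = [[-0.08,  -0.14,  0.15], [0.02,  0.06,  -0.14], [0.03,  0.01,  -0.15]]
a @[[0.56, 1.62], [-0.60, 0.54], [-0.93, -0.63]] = [[-0.1, -0.30],[0.11, 0.15],[0.15, 0.15]]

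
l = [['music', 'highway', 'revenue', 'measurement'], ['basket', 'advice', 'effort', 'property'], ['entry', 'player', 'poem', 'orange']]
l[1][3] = 'property'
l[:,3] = ['measurement', 'property', 'orange']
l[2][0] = 'entry'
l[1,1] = 'advice'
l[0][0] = 'music'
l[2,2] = 'poem'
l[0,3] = 'measurement'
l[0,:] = ['music', 'highway', 'revenue', 'measurement']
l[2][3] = 'orange'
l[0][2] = 'revenue'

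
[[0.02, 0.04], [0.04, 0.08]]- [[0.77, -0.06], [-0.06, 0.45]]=[[-0.75,0.10], [0.10,-0.37]]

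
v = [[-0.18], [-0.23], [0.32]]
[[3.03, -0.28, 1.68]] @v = [[0.06]]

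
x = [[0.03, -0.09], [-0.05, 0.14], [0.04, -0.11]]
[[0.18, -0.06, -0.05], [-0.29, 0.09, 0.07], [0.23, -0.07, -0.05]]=x @ [[1.17, 0.88, 2.59], [-1.66, 0.95, 1.41]]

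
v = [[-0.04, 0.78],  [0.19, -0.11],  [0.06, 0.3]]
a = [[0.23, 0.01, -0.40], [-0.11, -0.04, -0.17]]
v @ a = [[-0.10, -0.03, -0.12], [0.06, 0.01, -0.06], [-0.02, -0.01, -0.08]]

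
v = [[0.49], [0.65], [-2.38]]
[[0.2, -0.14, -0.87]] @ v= [[2.08]]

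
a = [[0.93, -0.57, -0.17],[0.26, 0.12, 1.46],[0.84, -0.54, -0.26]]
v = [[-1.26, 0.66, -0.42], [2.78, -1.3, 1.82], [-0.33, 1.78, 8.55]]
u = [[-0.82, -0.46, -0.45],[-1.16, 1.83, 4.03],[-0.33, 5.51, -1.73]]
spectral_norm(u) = 5.87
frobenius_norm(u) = 7.45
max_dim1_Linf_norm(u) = 5.51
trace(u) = -0.72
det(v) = 0.10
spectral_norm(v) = 8.88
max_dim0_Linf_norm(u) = 5.51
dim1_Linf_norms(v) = [1.26, 2.78, 8.55]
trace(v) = 5.99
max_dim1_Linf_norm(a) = 1.46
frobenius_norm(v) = 9.56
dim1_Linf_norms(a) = [0.93, 1.46, 0.84]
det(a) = 0.01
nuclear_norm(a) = 3.00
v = u @ a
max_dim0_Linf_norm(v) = 8.55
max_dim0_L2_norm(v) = 8.75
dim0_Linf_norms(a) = [0.93, 0.57, 1.46]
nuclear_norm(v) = 12.42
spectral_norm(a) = 1.57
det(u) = 24.94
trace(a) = 0.79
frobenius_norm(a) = 2.12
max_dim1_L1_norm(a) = 1.84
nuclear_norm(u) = 11.30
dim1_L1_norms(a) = [1.67, 1.84, 1.64]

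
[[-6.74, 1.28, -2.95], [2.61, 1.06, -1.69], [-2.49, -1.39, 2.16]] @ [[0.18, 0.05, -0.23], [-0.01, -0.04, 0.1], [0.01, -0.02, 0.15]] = [[-1.26, -0.33, 1.24],  [0.44, 0.12, -0.75],  [-0.41, -0.11, 0.76]]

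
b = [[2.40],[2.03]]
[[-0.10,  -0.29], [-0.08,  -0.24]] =b @ [[-0.04, -0.12]]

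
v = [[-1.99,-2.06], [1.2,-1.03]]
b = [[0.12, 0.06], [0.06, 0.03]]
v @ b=[[-0.36, -0.18], [0.08, 0.04]]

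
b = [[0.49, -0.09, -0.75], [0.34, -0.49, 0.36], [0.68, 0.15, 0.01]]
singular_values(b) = [1.0, 0.76, 0.44]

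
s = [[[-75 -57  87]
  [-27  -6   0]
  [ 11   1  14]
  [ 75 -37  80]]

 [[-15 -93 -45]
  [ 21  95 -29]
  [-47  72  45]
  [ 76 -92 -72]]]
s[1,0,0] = -15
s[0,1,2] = 0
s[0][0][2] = 87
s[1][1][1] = 95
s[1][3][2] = -72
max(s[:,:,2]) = 87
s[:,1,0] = [-27, 21]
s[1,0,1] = -93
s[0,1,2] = 0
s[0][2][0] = 11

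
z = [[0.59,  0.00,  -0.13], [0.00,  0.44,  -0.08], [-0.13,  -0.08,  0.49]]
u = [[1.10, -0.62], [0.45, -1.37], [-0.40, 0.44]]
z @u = [[0.70, -0.42], [0.23, -0.64], [-0.38, 0.41]]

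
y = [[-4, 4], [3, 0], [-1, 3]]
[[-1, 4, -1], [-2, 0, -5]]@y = [[17, -7], [13, -23]]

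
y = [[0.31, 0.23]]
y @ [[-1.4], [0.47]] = [[-0.33]]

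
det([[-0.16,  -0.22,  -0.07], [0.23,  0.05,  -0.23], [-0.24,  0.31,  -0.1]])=-0.034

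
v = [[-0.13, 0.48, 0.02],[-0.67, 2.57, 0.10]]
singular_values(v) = [2.7, 0.0]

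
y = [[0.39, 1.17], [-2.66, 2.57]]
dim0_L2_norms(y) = [2.69, 2.82]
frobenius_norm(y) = 3.90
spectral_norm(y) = 3.74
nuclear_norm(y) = 4.84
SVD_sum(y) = [[-0.4, 0.42], [-2.54, 2.69]] + [[0.79, 0.75], [-0.12, -0.12]]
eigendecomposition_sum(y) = [[(0.2+1.28j), (0.59-0.62j)],[(-1.33+1.42j), (1.28+0.11j)]] + [[(0.2-1.28j), 0.59+0.62j], [(-1.33-1.42j), 1.28-0.11j]]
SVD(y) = [[0.16, 0.99],[0.99, -0.16]] @ diag([3.740527678590657, 1.099978493288478]) @ [[-0.69,0.73], [0.73,0.69]]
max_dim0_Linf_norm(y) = 2.66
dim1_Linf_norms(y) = [1.17, 2.66]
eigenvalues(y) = [(1.48+1.39j), (1.48-1.39j)]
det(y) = 4.11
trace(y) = 2.96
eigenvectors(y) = [[-0.34+0.43j, -0.34-0.43j], [-0.83+0.00j, -0.83-0.00j]]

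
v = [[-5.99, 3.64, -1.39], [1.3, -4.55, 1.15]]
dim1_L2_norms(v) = [7.15, 4.87]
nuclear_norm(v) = 11.01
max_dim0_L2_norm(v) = 6.13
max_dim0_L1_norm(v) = 8.19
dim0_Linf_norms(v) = [5.99, 4.55, 1.39]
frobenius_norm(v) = 8.65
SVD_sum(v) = [[-4.97, 4.68, -1.53], [3.00, -2.82, 0.92]] + [[-1.02, -1.04, 0.14],[-1.7, -1.73, 0.23]]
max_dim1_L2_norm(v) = 7.15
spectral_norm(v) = 8.17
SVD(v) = [[-0.86, 0.52],[0.52, 0.86]] @ diag([8.168118303941654, 2.8387749774882365]) @ [[0.71, -0.67, 0.22],[-0.7, -0.71, 0.09]]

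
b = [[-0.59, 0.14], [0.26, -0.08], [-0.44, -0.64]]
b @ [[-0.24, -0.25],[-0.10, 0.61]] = [[0.13, 0.23], [-0.05, -0.11], [0.17, -0.28]]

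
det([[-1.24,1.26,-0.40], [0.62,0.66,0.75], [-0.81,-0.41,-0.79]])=0.005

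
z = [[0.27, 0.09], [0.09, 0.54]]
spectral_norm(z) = 0.57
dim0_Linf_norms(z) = [0.27, 0.54]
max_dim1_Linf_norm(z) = 0.54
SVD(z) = [[0.29, 0.96],[0.96, -0.29]] @ diag([0.5672498073958796, 0.2427501926041205]) @ [[0.29, 0.96],[0.96, -0.29]]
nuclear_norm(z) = 0.81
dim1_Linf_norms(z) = [0.27, 0.54]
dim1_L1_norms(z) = [0.36, 0.63]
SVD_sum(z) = [[0.05, 0.16], [0.16, 0.52]] + [[0.22, -0.07], [-0.07, 0.02]]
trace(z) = 0.81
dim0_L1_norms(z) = [0.36, 0.63]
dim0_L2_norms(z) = [0.28, 0.55]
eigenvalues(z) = [0.24, 0.57]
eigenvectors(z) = [[-0.96,  -0.29], [0.29,  -0.96]]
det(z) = 0.14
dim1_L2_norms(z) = [0.28, 0.55]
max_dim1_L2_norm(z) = 0.55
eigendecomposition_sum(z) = [[0.22,-0.07], [-0.07,0.02]] + [[0.05, 0.16],[0.16, 0.52]]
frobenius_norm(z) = 0.62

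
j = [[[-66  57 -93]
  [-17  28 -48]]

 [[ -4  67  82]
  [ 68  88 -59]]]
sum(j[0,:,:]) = -139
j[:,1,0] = [-17, 68]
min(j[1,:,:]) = -59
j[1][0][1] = 67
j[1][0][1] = 67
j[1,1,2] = -59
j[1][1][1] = 88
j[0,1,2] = -48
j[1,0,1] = 67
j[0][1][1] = 28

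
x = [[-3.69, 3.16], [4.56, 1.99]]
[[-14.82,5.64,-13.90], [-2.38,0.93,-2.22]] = x @ [[1.01, -0.38, 0.95], [-3.51, 1.34, -3.29]]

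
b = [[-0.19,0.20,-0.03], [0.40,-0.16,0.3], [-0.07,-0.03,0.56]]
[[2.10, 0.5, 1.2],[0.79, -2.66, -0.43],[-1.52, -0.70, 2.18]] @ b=[[-0.28, 0.30, 0.76], [-1.18, 0.6, -1.06], [-0.14, -0.26, 1.06]]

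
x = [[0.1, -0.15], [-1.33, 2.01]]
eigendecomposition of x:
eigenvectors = [[-0.83, 0.07], [-0.55, -1.00]]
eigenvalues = [0.0, 2.11]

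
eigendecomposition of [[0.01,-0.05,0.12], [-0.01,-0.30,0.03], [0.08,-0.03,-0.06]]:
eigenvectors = [[0.87, -0.61, 0.13],[0.02, 0.17, 0.99],[0.5, 0.78, 0.08]]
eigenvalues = [0.08, -0.13, -0.3]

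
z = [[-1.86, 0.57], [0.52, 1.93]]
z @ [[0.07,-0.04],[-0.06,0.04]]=[[-0.16,0.1], [-0.08,0.06]]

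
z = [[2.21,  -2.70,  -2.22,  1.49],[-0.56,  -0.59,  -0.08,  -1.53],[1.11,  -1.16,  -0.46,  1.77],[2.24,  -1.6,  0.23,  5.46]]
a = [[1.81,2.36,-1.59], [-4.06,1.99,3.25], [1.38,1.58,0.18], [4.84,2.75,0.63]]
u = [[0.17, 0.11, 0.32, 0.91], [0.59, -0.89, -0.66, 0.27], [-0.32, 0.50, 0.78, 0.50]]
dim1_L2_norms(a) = [3.37, 5.57, 2.11, 5.6]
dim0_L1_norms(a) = [12.09, 8.68, 5.65]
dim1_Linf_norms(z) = [2.7, 1.53, 1.77, 5.46]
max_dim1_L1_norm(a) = 9.3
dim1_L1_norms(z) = [8.62, 2.76, 4.5, 9.53]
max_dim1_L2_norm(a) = 5.6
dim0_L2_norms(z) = [3.38, 3.4, 2.28, 6.12]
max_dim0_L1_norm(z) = 10.25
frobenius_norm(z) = 8.11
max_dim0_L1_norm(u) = 1.76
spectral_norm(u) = 1.61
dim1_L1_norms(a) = [5.76, 9.3, 3.14, 8.22]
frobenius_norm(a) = 8.84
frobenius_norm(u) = 1.96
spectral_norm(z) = 7.41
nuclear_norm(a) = 13.89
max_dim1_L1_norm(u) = 2.41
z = a @ u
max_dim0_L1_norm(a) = 12.09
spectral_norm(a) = 7.24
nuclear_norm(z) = 11.35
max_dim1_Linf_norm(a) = 4.84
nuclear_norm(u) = 2.86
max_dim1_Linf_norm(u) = 0.91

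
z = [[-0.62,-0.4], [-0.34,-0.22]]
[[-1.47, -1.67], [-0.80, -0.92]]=z@[[2.70, 0.61], [-0.52, 3.23]]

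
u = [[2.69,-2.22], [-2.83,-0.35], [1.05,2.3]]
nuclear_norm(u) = 7.22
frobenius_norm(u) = 5.17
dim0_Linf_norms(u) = [2.83, 2.3]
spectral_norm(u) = 4.16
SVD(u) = [[-0.79, -0.38], [0.61, -0.43], [-0.05, 0.82]] @ diag([4.158678380850103, 3.064929709577362]) @ [[-0.94, 0.35], [0.35, 0.94]]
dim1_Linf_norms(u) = [2.69, 2.83, 2.3]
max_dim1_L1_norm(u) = 4.91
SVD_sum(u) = [[3.09, -1.14], [-2.38, 0.88], [0.18, -0.07]] + [[-0.4, -1.08], [-0.45, -1.23], [0.87, 2.37]]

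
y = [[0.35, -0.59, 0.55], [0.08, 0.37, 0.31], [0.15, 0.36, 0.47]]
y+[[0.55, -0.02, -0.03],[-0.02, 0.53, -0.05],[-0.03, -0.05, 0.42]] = [[0.90, -0.61, 0.52], [0.06, 0.9, 0.26], [0.12, 0.31, 0.89]]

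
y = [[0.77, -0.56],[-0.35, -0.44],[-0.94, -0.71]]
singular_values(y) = [1.34, 0.9]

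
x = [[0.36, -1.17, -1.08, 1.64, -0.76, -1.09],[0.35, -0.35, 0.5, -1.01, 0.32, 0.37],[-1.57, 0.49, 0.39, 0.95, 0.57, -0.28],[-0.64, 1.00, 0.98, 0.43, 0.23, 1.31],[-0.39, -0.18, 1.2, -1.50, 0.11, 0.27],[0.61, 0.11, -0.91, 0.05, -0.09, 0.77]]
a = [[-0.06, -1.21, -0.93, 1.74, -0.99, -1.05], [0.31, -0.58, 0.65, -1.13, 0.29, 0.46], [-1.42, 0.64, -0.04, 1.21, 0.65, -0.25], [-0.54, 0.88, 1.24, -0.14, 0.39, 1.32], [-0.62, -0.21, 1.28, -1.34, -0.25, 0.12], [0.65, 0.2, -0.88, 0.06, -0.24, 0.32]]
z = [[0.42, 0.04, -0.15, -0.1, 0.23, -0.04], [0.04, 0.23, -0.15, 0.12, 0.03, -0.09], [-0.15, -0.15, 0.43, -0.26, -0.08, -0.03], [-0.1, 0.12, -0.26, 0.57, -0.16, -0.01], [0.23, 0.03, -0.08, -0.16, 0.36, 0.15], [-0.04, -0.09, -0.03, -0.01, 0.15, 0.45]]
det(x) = -2.18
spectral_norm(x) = 3.52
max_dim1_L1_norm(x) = 6.1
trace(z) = 2.46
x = a + z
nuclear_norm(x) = 9.51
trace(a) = -0.75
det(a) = -2.99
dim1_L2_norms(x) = [2.67, 1.32, 2.04, 2.08, 1.99, 1.35]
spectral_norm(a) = 3.69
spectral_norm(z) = 0.84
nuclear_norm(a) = 9.78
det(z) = 0.00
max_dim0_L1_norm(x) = 5.58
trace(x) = 1.71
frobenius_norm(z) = 1.26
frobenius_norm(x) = 4.81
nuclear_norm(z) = 2.46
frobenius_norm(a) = 4.91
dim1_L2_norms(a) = [2.73, 1.56, 2.09, 2.13, 1.98, 1.18]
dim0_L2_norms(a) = [1.79, 1.75, 2.29, 2.75, 1.33, 1.8]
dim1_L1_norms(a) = [5.98, 3.42, 4.21, 4.51, 3.82, 2.35]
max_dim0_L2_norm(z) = 0.67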